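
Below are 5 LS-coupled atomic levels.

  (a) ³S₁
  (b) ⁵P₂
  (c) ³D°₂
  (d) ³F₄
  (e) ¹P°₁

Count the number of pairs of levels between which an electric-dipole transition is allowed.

(a)–(b): forbidden (parity, ΔS).
(a)–(c): forbidden (ΔL).
(a)–(d): forbidden (parity, ΔL, ΔJ).
(a)–(e): forbidden (ΔS).
(b)–(c): forbidden (ΔS).
(b)–(d): forbidden (parity, ΔS, ΔL, ΔJ).
(b)–(e): forbidden (ΔS).
(c)–(d): forbidden (ΔJ).
(c)–(e): forbidden (parity, ΔS).
(d)–(e): forbidden (ΔS, ΔL, ΔJ).
Allowed pairs: 0 of 10.

0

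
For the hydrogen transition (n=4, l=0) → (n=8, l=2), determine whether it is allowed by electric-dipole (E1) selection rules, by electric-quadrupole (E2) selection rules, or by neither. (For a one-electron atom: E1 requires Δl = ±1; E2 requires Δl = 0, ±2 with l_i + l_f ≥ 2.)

Δl = 2 − 0 = +2; l_i + l_f = 2.
E1 (Δl = ±1): not satisfied.
E2 (Δl = 0,±2, l_i+l_f ≥ 2): satisfied.

E2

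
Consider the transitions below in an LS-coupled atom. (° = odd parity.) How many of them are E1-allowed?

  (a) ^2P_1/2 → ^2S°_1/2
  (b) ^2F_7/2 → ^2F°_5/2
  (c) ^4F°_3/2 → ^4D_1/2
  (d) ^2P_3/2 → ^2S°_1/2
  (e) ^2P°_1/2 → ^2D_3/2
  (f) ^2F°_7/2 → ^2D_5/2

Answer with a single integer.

(a) allowed
(b) allowed
(c) allowed
(d) allowed
(e) allowed
(f) allowed
Total allowed: 6 of 6.

6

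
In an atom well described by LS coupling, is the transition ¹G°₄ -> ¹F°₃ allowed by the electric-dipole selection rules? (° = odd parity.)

Initial level: S=0, L=4, J=4, parity odd. Final level: S=0, L=3, J=3, parity odd.
Parity must change: odd → odd — fails.
ΔS = 0: S: 0 → 0 — ok.
ΔL = 0, ±1 (not L=0↔0): L: 4 → 3, ΔL = -1 — ok.
ΔJ = 0, ±1 (not J=0↔0): J: 4 → 3, ΔJ = -1 — ok.
Rule(s) violated: parity.

forbidden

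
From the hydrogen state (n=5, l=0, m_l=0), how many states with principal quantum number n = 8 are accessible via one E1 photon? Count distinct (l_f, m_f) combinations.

E1 requires Δl = ±1, so l_f ∈ {-1, 1}; with 0 ≤ l_f ≤ n_f−1 = 7, the allowed l_f values are {1}.
For l_f = 1: m_f ∈ {m_i−1, m_i, m_i+1} ∩ [−1, 1] = {-1, 0, 1} → 3 states.
Total: 3.

3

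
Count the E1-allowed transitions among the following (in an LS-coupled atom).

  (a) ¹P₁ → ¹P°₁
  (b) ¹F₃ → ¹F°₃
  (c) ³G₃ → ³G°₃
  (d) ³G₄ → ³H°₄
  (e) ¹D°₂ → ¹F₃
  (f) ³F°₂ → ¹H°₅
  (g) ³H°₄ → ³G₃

6

(a) allowed
(b) allowed
(c) allowed
(d) allowed
(e) allowed
(f) forbidden (parity, ΔS, ΔL, ΔJ fail)
(g) allowed
Total allowed: 6 of 7.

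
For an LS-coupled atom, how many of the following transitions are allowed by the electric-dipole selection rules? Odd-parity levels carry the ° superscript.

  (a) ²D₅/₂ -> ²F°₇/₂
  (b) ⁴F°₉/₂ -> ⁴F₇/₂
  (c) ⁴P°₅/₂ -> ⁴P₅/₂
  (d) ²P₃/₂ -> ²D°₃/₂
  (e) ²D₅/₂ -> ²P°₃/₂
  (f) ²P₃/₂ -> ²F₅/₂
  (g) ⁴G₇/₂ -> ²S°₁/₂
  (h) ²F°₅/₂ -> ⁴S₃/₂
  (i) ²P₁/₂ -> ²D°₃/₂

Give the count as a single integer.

(a) allowed
(b) allowed
(c) allowed
(d) allowed
(e) allowed
(f) forbidden (parity, ΔL fail)
(g) forbidden (ΔS, ΔL, ΔJ fail)
(h) forbidden (ΔS, ΔL fail)
(i) allowed
Total allowed: 6 of 9.

6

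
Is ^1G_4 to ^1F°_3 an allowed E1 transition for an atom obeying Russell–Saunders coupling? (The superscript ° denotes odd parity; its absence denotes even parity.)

allowed

Initial level: S=0, L=4, J=4, parity even. Final level: S=0, L=3, J=3, parity odd.
ΔL = 0, ±1 (not L=0↔0): L: 4 → 3, ΔL = -1 — ok.
ΔS = 0: S: 0 → 0 — ok.
ΔJ = 0, ±1 (not J=0↔0): J: 4 → 3, ΔJ = -1 — ok.
Parity must change: even → odd — ok.
All four E1 rules are satisfied.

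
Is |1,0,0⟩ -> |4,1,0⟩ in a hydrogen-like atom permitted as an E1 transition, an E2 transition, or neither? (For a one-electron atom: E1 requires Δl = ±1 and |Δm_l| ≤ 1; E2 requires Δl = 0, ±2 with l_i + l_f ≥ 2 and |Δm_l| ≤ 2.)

Δl = 1 − 0 = +1; l_i + l_f = 1.
Δm_l = +0.
E1 (Δl = ±1, |Δm_l| ≤ 1): satisfied.
E2 (Δl = 0,±2, l_i+l_f ≥ 2, |Δm_l| ≤ 2): not satisfied.

E1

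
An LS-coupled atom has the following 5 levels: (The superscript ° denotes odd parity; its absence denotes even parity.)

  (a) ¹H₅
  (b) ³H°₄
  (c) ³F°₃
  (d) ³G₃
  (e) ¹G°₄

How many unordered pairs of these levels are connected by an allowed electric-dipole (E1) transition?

(a)–(b): forbidden (ΔS).
(a)–(c): forbidden (ΔS, ΔL, ΔJ).
(a)–(d): forbidden (parity, ΔS, ΔJ).
(a)–(e): allowed.
(b)–(c): forbidden (parity, ΔL).
(b)–(d): allowed.
(b)–(e): forbidden (parity, ΔS).
(c)–(d): allowed.
(c)–(e): forbidden (parity, ΔS).
(d)–(e): forbidden (ΔS).
Allowed pairs: 3 of 10.

3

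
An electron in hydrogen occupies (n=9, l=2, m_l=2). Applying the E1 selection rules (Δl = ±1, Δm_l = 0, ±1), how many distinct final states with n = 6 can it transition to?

E1 requires Δl = ±1, so l_f ∈ {1, 3}; with 0 ≤ l_f ≤ n_f−1 = 5, the allowed l_f values are {1, 3}.
For l_f = 1: m_f ∈ {m_i−1, m_i, m_i+1} ∩ [−1, 1] = {1} → 1 state.
For l_f = 3: m_f ∈ {m_i−1, m_i, m_i+1} ∩ [−3, 3] = {1, 2, 3} → 3 states.
Total: 4.

4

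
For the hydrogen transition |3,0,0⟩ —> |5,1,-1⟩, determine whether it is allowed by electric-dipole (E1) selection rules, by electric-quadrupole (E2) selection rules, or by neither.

Δl = 1 − 0 = +1; l_i + l_f = 1.
Δm_l = -1.
E1 (Δl = ±1, |Δm_l| ≤ 1): satisfied.
E2 (Δl = 0,±2, l_i+l_f ≥ 2, |Δm_l| ≤ 2): not satisfied.

E1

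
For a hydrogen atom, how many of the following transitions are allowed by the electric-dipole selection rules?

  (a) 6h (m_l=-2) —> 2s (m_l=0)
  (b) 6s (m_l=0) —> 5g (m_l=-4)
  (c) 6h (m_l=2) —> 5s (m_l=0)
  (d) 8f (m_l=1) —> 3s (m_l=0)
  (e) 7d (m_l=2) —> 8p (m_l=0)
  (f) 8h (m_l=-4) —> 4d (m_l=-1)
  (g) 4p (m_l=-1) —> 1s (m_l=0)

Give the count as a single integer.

(a) forbidden — Δl = -5 (E1 requires Δl = ±1); Δm_l = +2 (E1 requires Δm_l = 0, ±1)
(b) forbidden — Δl = +4 (E1 requires Δl = ±1); Δm_l = -4 (E1 requires Δm_l = 0, ±1)
(c) forbidden — Δl = -5 (E1 requires Δl = ±1); Δm_l = -2 (E1 requires Δm_l = 0, ±1)
(d) forbidden — Δl = -3 (E1 requires Δl = ±1)
(e) forbidden — Δm_l = -2 (E1 requires Δm_l = 0, ±1)
(f) forbidden — Δl = -3 (E1 requires Δl = ±1); Δm_l = +3 (E1 requires Δm_l = 0, ±1)
(g) allowed
Total allowed: 1 of 7.

1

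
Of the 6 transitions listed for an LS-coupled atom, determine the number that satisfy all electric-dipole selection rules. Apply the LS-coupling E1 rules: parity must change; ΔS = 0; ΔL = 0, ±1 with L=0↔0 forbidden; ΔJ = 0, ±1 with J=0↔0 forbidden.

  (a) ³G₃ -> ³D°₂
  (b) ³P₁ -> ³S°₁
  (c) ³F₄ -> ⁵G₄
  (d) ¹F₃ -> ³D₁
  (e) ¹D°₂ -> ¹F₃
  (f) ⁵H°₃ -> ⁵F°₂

2

(a) forbidden (ΔL fails)
(b) allowed
(c) forbidden (parity, ΔS fail)
(d) forbidden (parity, ΔS, ΔJ fail)
(e) allowed
(f) forbidden (parity, ΔL fail)
Total allowed: 2 of 6.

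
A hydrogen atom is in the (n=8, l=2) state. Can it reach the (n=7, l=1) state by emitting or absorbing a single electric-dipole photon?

Initial l = 2, final l = 1, so Δl = -1. E1 requires Δl = ±1: ✓.
All E1 selection rules are satisfied.

allowed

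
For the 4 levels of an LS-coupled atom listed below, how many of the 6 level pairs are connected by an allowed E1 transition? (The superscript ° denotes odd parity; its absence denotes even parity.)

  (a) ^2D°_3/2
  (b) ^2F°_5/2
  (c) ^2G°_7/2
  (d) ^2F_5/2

(a)–(b): forbidden (parity).
(a)–(c): forbidden (parity, ΔL, ΔJ).
(a)–(d): allowed.
(b)–(c): forbidden (parity).
(b)–(d): allowed.
(c)–(d): allowed.
Allowed pairs: 3 of 6.

3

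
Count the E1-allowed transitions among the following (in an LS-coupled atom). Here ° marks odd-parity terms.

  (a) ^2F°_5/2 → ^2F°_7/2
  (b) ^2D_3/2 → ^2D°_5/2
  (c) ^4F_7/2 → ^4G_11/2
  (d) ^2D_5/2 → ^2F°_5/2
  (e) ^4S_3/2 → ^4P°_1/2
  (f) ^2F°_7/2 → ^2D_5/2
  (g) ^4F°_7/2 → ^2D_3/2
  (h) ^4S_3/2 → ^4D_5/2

(a) forbidden (parity fails)
(b) allowed
(c) forbidden (parity, ΔJ fail)
(d) allowed
(e) allowed
(f) allowed
(g) forbidden (ΔS, ΔJ fail)
(h) forbidden (parity, ΔL fail)
Total allowed: 4 of 8.

4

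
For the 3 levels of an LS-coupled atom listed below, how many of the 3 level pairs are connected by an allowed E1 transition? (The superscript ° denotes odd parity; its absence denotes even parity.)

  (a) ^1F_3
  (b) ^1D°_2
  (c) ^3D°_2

(a)–(b): allowed.
(a)–(c): forbidden (ΔS).
(b)–(c): forbidden (parity, ΔS).
Allowed pairs: 1 of 3.

1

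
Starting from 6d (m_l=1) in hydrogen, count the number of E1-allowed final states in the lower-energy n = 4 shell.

5

E1 requires Δl = ±1, so l_f ∈ {1, 3}; with 0 ≤ l_f ≤ n_f−1 = 3, the allowed l_f values are {1, 3}.
For l_f = 1: m_f ∈ {m_i−1, m_i, m_i+1} ∩ [−1, 1] = {0, 1} → 2 states.
For l_f = 3: m_f ∈ {m_i−1, m_i, m_i+1} ∩ [−3, 3] = {0, 1, 2} → 3 states.
Total: 5.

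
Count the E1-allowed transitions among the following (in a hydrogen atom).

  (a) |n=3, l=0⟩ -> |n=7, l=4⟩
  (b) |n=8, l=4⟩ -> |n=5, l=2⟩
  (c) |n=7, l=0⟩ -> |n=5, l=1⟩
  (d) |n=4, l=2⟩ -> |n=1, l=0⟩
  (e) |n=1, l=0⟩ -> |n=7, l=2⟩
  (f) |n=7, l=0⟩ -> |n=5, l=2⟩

(a) forbidden — Δl = +4 (E1 requires Δl = ±1)
(b) forbidden — Δl = -2 (E1 requires Δl = ±1)
(c) allowed
(d) forbidden — Δl = -2 (E1 requires Δl = ±1)
(e) forbidden — Δl = +2 (E1 requires Δl = ±1)
(f) forbidden — Δl = +2 (E1 requires Δl = ±1)
Total allowed: 1 of 6.

1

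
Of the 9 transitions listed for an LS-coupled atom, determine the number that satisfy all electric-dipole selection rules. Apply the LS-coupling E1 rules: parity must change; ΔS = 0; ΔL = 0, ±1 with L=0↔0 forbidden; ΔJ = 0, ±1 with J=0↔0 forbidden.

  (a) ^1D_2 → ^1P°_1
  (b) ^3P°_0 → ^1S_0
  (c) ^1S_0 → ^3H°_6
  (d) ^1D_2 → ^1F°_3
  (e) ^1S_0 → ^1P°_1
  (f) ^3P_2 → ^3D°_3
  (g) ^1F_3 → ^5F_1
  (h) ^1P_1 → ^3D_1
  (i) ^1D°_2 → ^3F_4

4

(a) allowed
(b) forbidden (ΔS, ΔJ fail)
(c) forbidden (ΔS, ΔL, ΔJ fail)
(d) allowed
(e) allowed
(f) allowed
(g) forbidden (parity, ΔS, ΔJ fail)
(h) forbidden (parity, ΔS fail)
(i) forbidden (ΔS, ΔJ fail)
Total allowed: 4 of 9.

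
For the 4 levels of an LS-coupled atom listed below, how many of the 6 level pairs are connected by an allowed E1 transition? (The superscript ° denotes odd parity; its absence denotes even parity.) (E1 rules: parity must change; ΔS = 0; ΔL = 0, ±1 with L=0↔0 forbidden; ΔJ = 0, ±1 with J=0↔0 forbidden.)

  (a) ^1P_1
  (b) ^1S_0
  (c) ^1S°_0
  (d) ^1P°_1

3

(a)–(b): forbidden (parity).
(a)–(c): allowed.
(a)–(d): allowed.
(b)–(c): forbidden (ΔL, ΔJ).
(b)–(d): allowed.
(c)–(d): forbidden (parity).
Allowed pairs: 3 of 6.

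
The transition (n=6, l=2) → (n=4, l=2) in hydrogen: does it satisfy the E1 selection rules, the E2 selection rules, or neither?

Δl = 2 − 2 = +0; l_i + l_f = 4.
E1 (Δl = ±1): not satisfied.
E2 (Δl = 0,±2, l_i+l_f ≥ 2): satisfied.

E2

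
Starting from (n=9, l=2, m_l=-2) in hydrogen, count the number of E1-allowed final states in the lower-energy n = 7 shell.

4

E1 requires Δl = ±1, so l_f ∈ {1, 3}; with 0 ≤ l_f ≤ n_f−1 = 6, the allowed l_f values are {1, 3}.
For l_f = 1: m_f ∈ {m_i−1, m_i, m_i+1} ∩ [−1, 1] = {-1} → 1 state.
For l_f = 3: m_f ∈ {m_i−1, m_i, m_i+1} ∩ [−3, 3] = {-3, -2, -1} → 3 states.
Total: 4.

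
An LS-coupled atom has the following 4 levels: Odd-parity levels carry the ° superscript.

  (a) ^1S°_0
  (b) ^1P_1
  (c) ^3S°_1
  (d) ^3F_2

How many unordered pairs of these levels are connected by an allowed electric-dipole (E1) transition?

1

(a)–(b): allowed.
(a)–(c): forbidden (parity, ΔS, ΔL).
(a)–(d): forbidden (ΔS, ΔL, ΔJ).
(b)–(c): forbidden (ΔS).
(b)–(d): forbidden (parity, ΔS, ΔL).
(c)–(d): forbidden (ΔL).
Allowed pairs: 1 of 6.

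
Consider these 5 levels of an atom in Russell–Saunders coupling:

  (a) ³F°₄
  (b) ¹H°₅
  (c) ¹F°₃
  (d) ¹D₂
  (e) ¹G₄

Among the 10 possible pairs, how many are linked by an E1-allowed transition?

(a)–(b): forbidden (parity, ΔS, ΔL).
(a)–(c): forbidden (parity, ΔS).
(a)–(d): forbidden (ΔS, ΔJ).
(a)–(e): forbidden (ΔS).
(b)–(c): forbidden (parity, ΔL, ΔJ).
(b)–(d): forbidden (ΔL, ΔJ).
(b)–(e): allowed.
(c)–(d): allowed.
(c)–(e): allowed.
(d)–(e): forbidden (parity, ΔL, ΔJ).
Allowed pairs: 3 of 10.

3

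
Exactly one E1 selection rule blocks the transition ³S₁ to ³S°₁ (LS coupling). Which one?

Parity must change: even → odd — ✓.
ΔS = 0: S: 1 → 1 — ✓.
ΔL = 0, ±1 (not L=0↔0): L: 0 → 0, ΔL = +0 — ✗.
ΔJ = 0, ±1 (not J=0↔0): J: 1 → 1, ΔJ = +0 — ✓.

the L=0 ↔ L=0 exclusion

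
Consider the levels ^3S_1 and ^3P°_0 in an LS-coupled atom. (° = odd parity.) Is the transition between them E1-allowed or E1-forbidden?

Parity must change: even → odd — passes.
ΔS = 0: S: 1 → 1 — passes.
ΔL = 0, ±1 (not L=0↔0): L: 0 → 1, ΔL = +1 — passes.
ΔJ = 0, ±1 (not J=0↔0): J: 1 → 0, ΔJ = -1 — passes.
All four E1 rules are satisfied.

allowed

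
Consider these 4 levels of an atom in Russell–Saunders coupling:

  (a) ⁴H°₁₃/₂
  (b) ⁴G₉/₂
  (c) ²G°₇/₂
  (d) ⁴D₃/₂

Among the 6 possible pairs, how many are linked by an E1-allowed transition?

0

(a)–(b): forbidden (ΔJ).
(a)–(c): forbidden (parity, ΔS, ΔJ).
(a)–(d): forbidden (ΔL, ΔJ).
(b)–(c): forbidden (ΔS).
(b)–(d): forbidden (parity, ΔL, ΔJ).
(c)–(d): forbidden (ΔS, ΔL, ΔJ).
Allowed pairs: 0 of 6.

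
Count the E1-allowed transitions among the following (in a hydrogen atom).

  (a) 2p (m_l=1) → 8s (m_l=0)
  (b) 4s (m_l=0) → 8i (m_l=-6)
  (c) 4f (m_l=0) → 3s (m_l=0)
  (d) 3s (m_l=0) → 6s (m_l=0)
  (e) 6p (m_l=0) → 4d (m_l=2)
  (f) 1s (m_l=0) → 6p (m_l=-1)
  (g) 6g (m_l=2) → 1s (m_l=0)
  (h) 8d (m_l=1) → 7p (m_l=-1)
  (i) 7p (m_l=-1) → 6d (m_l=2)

2

(a) allowed
(b) forbidden — Δl = +6 (E1 requires Δl = ±1); Δm_l = -6 (E1 requires Δm_l = 0, ±1)
(c) forbidden — Δl = -3 (E1 requires Δl = ±1)
(d) forbidden — Δl = +0 (E1 requires Δl = ±1)
(e) forbidden — Δm_l = +2 (E1 requires Δm_l = 0, ±1)
(f) allowed
(g) forbidden — Δl = -4 (E1 requires Δl = ±1); Δm_l = -2 (E1 requires Δm_l = 0, ±1)
(h) forbidden — Δm_l = -2 (E1 requires Δm_l = 0, ±1)
(i) forbidden — Δm_l = +3 (E1 requires Δm_l = 0, ±1)
Total allowed: 2 of 9.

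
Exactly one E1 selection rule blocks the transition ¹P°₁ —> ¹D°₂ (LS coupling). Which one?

Reading off the term symbols: S 0→0, L 1→2, J 1→2, parity odd→odd.
Parity must change: odd → odd — fails.
ΔS = 0: S: 0 → 0 — passes.
ΔL = 0, ±1 (not L=0↔0): L: 1 → 2, ΔL = +1 — passes.
ΔJ = 0, ±1 (not J=0↔0): J: 1 → 2, ΔJ = +1 — passes.

parity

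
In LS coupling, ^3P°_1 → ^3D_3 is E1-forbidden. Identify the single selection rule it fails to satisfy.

the ΔJ = 0, ±1 rule

Parity must change: odd → even — satisfied.
ΔS = 0: S: 1 → 1 — satisfied.
ΔL = 0, ±1 (not L=0↔0): L: 1 → 2, ΔL = +1 — satisfied.
ΔJ = 0, ±1 (not J=0↔0): J: 1 → 3, ΔJ = +2 — violated.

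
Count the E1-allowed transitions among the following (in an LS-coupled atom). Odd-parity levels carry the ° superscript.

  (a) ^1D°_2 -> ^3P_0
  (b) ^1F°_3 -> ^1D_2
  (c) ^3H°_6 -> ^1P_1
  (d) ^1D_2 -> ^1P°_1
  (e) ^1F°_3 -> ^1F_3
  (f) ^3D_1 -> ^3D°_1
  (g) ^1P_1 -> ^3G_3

4

(a) forbidden (ΔS, ΔJ fail)
(b) allowed
(c) forbidden (ΔS, ΔL, ΔJ fail)
(d) allowed
(e) allowed
(f) allowed
(g) forbidden (parity, ΔS, ΔL, ΔJ fail)
Total allowed: 4 of 7.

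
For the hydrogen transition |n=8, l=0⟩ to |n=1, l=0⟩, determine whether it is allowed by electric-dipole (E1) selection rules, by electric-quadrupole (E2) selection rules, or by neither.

Δl = 0 − 0 = +0; l_i + l_f = 0.
E1 (Δl = ±1): not satisfied.
E2 (Δl = 0,±2, l_i+l_f ≥ 2): not satisfied.

neither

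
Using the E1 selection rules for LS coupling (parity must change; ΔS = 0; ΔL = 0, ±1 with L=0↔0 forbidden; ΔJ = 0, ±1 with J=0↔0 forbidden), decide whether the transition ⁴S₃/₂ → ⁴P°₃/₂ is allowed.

allowed

Parity must change: even → odd — passes.
ΔS = 0: S: 3/2 → 3/2 — passes.
ΔL = 0, ±1 (not L=0↔0): L: 0 → 1, ΔL = +1 — passes.
ΔJ = 0, ±1 (not J=0↔0): J: 3/2 → 3/2, ΔJ = +0 — passes.
All four E1 rules are satisfied.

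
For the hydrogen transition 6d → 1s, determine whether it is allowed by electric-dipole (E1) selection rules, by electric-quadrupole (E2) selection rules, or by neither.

E2

Δl = 0 − 2 = -2; l_i + l_f = 2.
E1 (Δl = ±1): not satisfied.
E2 (Δl = 0,±2, l_i+l_f ≥ 2): satisfied.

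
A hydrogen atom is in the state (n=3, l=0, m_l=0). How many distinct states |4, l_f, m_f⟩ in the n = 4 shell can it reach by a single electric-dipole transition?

E1 requires Δl = ±1, so l_f ∈ {-1, 1}; with 0 ≤ l_f ≤ n_f−1 = 3, the allowed l_f values are {1}.
For l_f = 1: m_f ∈ {m_i−1, m_i, m_i+1} ∩ [−1, 1] = {-1, 0, 1} → 3 states.
Total: 3.

3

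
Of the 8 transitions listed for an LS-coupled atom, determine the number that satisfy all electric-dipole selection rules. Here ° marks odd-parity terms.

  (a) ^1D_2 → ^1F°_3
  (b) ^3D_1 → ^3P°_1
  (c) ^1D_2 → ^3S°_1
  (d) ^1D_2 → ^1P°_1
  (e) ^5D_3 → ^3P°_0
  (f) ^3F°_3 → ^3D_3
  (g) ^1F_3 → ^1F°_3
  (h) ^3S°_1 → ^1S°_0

5

(a) allowed
(b) allowed
(c) forbidden (ΔS, ΔL fail)
(d) allowed
(e) forbidden (ΔS, ΔJ fail)
(f) allowed
(g) allowed
(h) forbidden (parity, ΔS, ΔL fail)
Total allowed: 5 of 8.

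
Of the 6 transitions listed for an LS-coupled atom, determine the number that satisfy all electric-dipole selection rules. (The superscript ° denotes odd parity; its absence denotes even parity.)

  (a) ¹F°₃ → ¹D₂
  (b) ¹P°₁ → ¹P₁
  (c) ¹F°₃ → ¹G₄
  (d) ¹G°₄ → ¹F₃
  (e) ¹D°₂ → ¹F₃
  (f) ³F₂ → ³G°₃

(a) allowed
(b) allowed
(c) allowed
(d) allowed
(e) allowed
(f) allowed
Total allowed: 6 of 6.

6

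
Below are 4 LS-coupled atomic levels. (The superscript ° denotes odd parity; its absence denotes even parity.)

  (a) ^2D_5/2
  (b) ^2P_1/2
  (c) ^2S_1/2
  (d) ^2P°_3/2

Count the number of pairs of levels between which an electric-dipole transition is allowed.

3

(a)–(b): forbidden (parity, ΔJ).
(a)–(c): forbidden (parity, ΔL, ΔJ).
(a)–(d): allowed.
(b)–(c): forbidden (parity).
(b)–(d): allowed.
(c)–(d): allowed.
Allowed pairs: 3 of 6.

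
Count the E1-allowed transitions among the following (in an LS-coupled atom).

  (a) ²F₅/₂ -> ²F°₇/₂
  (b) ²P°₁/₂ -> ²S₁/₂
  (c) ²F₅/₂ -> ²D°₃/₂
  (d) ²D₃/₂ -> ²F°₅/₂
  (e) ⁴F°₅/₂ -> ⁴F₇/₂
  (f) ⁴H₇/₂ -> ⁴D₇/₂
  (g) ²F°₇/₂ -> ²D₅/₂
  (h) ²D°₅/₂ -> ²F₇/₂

(a) allowed
(b) allowed
(c) allowed
(d) allowed
(e) allowed
(f) forbidden (parity, ΔL fail)
(g) allowed
(h) allowed
Total allowed: 7 of 8.

7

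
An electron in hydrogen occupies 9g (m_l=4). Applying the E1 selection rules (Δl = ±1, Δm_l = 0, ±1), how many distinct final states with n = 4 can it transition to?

E1 requires Δl = ±1, so l_f ∈ {3, 5}; with 0 ≤ l_f ≤ n_f−1 = 3, the allowed l_f values are {3}.
For l_f = 3: m_f ∈ {m_i−1, m_i, m_i+1} ∩ [−3, 3] = {3} → 1 state.
Total: 1.

1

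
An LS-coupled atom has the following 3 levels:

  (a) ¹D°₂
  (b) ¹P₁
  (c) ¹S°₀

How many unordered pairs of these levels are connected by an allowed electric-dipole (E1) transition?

(a)–(b): allowed.
(a)–(c): forbidden (parity, ΔL, ΔJ).
(b)–(c): allowed.
Allowed pairs: 2 of 3.

2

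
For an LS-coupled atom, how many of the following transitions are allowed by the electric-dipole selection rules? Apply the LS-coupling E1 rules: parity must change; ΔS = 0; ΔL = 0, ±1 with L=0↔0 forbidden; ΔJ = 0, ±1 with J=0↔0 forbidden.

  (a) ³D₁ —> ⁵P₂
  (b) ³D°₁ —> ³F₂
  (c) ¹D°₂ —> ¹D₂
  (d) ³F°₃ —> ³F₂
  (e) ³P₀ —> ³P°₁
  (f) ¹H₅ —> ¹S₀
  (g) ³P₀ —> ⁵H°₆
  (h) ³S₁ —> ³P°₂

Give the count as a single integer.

5

(a) forbidden (parity, ΔS fail)
(b) allowed
(c) allowed
(d) allowed
(e) allowed
(f) forbidden (parity, ΔL, ΔJ fail)
(g) forbidden (ΔS, ΔL, ΔJ fail)
(h) allowed
Total allowed: 5 of 8.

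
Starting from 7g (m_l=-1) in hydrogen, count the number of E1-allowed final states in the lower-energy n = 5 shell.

E1 requires Δl = ±1, so l_f ∈ {3, 5}; with 0 ≤ l_f ≤ n_f−1 = 4, the allowed l_f values are {3}.
For l_f = 3: m_f ∈ {m_i−1, m_i, m_i+1} ∩ [−3, 3] = {-2, -1, 0} → 3 states.
Total: 3.

3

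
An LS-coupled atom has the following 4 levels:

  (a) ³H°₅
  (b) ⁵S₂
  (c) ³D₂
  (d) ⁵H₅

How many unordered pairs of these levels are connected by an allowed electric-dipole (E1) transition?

(a)–(b): forbidden (ΔS, ΔL, ΔJ).
(a)–(c): forbidden (ΔL, ΔJ).
(a)–(d): forbidden (ΔS).
(b)–(c): forbidden (parity, ΔS, ΔL).
(b)–(d): forbidden (parity, ΔL, ΔJ).
(c)–(d): forbidden (parity, ΔS, ΔL, ΔJ).
Allowed pairs: 0 of 6.

0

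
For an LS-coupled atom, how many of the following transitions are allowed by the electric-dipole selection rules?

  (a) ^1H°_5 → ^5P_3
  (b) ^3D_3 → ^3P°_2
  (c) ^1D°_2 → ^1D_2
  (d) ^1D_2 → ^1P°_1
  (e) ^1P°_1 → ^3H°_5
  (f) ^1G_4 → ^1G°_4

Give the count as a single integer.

(a) forbidden (ΔS, ΔL, ΔJ fail)
(b) allowed
(c) allowed
(d) allowed
(e) forbidden (parity, ΔS, ΔL, ΔJ fail)
(f) allowed
Total allowed: 4 of 6.

4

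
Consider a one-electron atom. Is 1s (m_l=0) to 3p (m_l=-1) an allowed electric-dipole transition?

allowed

l: 0 → 1 (Δl = +1). Δl = ±1 ✓.
m_l: 0 → -1 (Δm_l = -1). |Δm_l| ≤ 1 ✓.
All E1 selection rules are satisfied.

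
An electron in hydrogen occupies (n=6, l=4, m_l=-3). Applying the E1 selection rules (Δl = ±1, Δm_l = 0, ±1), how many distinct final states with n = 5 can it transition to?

E1 requires Δl = ±1, so l_f ∈ {3, 5}; with 0 ≤ l_f ≤ n_f−1 = 4, the allowed l_f values are {3}.
For l_f = 3: m_f ∈ {m_i−1, m_i, m_i+1} ∩ [−3, 3] = {-3, -2} → 2 states.
Total: 2.

2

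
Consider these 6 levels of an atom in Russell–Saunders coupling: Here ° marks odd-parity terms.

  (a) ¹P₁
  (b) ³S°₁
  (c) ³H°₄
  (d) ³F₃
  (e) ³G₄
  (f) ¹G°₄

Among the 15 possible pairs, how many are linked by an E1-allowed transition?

1

(a)–(b): forbidden (ΔS).
(a)–(c): forbidden (ΔS, ΔL, ΔJ).
(a)–(d): forbidden (parity, ΔS, ΔL, ΔJ).
(a)–(e): forbidden (parity, ΔS, ΔL, ΔJ).
(a)–(f): forbidden (ΔL, ΔJ).
(b)–(c): forbidden (parity, ΔL, ΔJ).
(b)–(d): forbidden (ΔL, ΔJ).
(b)–(e): forbidden (ΔL, ΔJ).
(b)–(f): forbidden (parity, ΔS, ΔL, ΔJ).
(c)–(d): forbidden (ΔL).
(c)–(e): allowed.
(c)–(f): forbidden (parity, ΔS).
(d)–(e): forbidden (parity).
(d)–(f): forbidden (ΔS).
(e)–(f): forbidden (ΔS).
Allowed pairs: 1 of 15.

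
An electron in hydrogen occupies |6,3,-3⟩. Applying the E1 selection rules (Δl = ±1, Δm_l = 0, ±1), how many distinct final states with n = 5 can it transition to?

4

E1 requires Δl = ±1, so l_f ∈ {2, 4}; with 0 ≤ l_f ≤ n_f−1 = 4, the allowed l_f values are {2, 4}.
For l_f = 2: m_f ∈ {m_i−1, m_i, m_i+1} ∩ [−2, 2] = {-2} → 1 state.
For l_f = 4: m_f ∈ {m_i−1, m_i, m_i+1} ∩ [−4, 4] = {-4, -3, -2} → 3 states.
Total: 4.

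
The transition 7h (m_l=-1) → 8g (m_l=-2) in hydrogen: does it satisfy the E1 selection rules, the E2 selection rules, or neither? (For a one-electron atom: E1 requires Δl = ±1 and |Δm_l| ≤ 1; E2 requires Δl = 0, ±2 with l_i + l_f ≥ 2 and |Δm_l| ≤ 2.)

Δl = 4 − 5 = -1; l_i + l_f = 9.
Δm_l = -1.
E1 (Δl = ±1, |Δm_l| ≤ 1): satisfied.
E2 (Δl = 0,±2, l_i+l_f ≥ 2, |Δm_l| ≤ 2): not satisfied.

E1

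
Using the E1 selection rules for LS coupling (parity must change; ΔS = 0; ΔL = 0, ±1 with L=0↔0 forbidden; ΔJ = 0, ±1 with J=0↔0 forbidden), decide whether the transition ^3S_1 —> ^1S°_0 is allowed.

forbidden

Reading off the term symbols: S 1→0, L 0→0, J 1→0, parity even→odd.
ΔS = 0: S: 1 → 0 — fails.
ΔJ = 0, ±1 (not J=0↔0): J: 1 → 0, ΔJ = -1 — ok.
ΔL = 0, ±1 (not L=0↔0): L: 0 → 0, ΔL = +0 — fails.
Parity must change: even → odd — ok.
Rule(s) violated: ΔS, ΔL.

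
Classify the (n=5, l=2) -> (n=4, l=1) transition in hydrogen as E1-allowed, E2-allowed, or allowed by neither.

E1

Δl = 1 − 2 = -1; l_i + l_f = 3.
E1 (Δl = ±1): satisfied.
E2 (Δl = 0,±2, l_i+l_f ≥ 2): not satisfied.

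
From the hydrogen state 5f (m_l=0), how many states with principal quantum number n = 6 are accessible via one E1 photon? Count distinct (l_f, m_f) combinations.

E1 requires Δl = ±1, so l_f ∈ {2, 4}; with 0 ≤ l_f ≤ n_f−1 = 5, the allowed l_f values are {2, 4}.
For l_f = 2: m_f ∈ {m_i−1, m_i, m_i+1} ∩ [−2, 2] = {-1, 0, 1} → 3 states.
For l_f = 4: m_f ∈ {m_i−1, m_i, m_i+1} ∩ [−4, 4] = {-1, 0, 1} → 3 states.
Total: 6.

6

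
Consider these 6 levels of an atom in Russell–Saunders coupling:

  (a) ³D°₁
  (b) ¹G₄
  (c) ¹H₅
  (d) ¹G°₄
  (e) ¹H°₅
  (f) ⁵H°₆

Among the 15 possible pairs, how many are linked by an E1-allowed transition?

(a)–(b): forbidden (ΔS, ΔL, ΔJ).
(a)–(c): forbidden (ΔS, ΔL, ΔJ).
(a)–(d): forbidden (parity, ΔS, ΔL, ΔJ).
(a)–(e): forbidden (parity, ΔS, ΔL, ΔJ).
(a)–(f): forbidden (parity, ΔS, ΔL, ΔJ).
(b)–(c): forbidden (parity).
(b)–(d): allowed.
(b)–(e): allowed.
(b)–(f): forbidden (ΔS, ΔJ).
(c)–(d): allowed.
(c)–(e): allowed.
(c)–(f): forbidden (ΔS).
(d)–(e): forbidden (parity).
(d)–(f): forbidden (parity, ΔS, ΔJ).
(e)–(f): forbidden (parity, ΔS).
Allowed pairs: 4 of 15.

4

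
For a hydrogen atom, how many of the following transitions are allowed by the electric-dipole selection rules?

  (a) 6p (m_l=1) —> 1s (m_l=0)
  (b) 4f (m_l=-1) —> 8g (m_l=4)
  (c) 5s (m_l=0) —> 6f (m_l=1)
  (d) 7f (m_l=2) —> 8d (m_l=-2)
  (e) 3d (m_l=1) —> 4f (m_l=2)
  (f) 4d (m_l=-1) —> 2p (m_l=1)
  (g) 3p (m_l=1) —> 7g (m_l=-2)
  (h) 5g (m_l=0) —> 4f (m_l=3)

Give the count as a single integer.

(a) allowed
(b) forbidden — Δm_l = +5 (E1 requires Δm_l = 0, ±1)
(c) forbidden — Δl = +3 (E1 requires Δl = ±1)
(d) forbidden — Δm_l = -4 (E1 requires Δm_l = 0, ±1)
(e) allowed
(f) forbidden — Δm_l = +2 (E1 requires Δm_l = 0, ±1)
(g) forbidden — Δl = +3 (E1 requires Δl = ±1); Δm_l = -3 (E1 requires Δm_l = 0, ±1)
(h) forbidden — Δm_l = +3 (E1 requires Δm_l = 0, ±1)
Total allowed: 2 of 8.

2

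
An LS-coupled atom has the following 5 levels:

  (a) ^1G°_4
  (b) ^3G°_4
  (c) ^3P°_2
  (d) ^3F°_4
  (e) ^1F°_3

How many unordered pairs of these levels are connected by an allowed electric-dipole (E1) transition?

0

(a)–(b): forbidden (parity, ΔS).
(a)–(c): forbidden (parity, ΔS, ΔL, ΔJ).
(a)–(d): forbidden (parity, ΔS).
(a)–(e): forbidden (parity).
(b)–(c): forbidden (parity, ΔL, ΔJ).
(b)–(d): forbidden (parity).
(b)–(e): forbidden (parity, ΔS).
(c)–(d): forbidden (parity, ΔL, ΔJ).
(c)–(e): forbidden (parity, ΔS, ΔL).
(d)–(e): forbidden (parity, ΔS).
Allowed pairs: 0 of 10.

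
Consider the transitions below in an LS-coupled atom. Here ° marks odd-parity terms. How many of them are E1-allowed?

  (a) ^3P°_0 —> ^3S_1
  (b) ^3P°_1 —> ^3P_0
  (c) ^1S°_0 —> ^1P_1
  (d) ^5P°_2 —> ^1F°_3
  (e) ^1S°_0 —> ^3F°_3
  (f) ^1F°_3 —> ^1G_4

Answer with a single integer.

(a) allowed
(b) allowed
(c) allowed
(d) forbidden (parity, ΔS, ΔL fail)
(e) forbidden (parity, ΔS, ΔL, ΔJ fail)
(f) allowed
Total allowed: 4 of 6.

4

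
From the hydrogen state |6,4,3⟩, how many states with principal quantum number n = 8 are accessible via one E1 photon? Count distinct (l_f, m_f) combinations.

E1 requires Δl = ±1, so l_f ∈ {3, 5}; with 0 ≤ l_f ≤ n_f−1 = 7, the allowed l_f values are {3, 5}.
For l_f = 3: m_f ∈ {m_i−1, m_i, m_i+1} ∩ [−3, 3] = {2, 3} → 2 states.
For l_f = 5: m_f ∈ {m_i−1, m_i, m_i+1} ∩ [−5, 5] = {2, 3, 4} → 3 states.
Total: 5.

5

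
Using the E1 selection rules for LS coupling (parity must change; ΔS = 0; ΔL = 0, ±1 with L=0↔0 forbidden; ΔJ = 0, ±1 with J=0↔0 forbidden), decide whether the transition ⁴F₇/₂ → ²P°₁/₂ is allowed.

forbidden

Parity must change: even → odd — satisfied.
ΔS = 0: S: 3/2 → 1/2 — violated.
ΔL = 0, ±1 (not L=0↔0): L: 3 → 1, ΔL = -2 — violated.
ΔJ = 0, ±1 (not J=0↔0): J: 7/2 → 1/2, ΔJ = -3 — violated.
Rule(s) violated: ΔS, ΔL, ΔJ.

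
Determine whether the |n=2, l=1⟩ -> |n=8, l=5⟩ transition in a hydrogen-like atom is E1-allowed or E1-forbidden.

l: 1 → 5 (Δl = +4). Δl = ±1 fails.
The transition is electric-dipole forbidden.

forbidden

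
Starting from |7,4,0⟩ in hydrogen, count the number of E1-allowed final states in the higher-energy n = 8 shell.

E1 requires Δl = ±1, so l_f ∈ {3, 5}; with 0 ≤ l_f ≤ n_f−1 = 7, the allowed l_f values are {3, 5}.
For l_f = 3: m_f ∈ {m_i−1, m_i, m_i+1} ∩ [−3, 3] = {-1, 0, 1} → 3 states.
For l_f = 5: m_f ∈ {m_i−1, m_i, m_i+1} ∩ [−5, 5] = {-1, 0, 1} → 3 states.
Total: 6.

6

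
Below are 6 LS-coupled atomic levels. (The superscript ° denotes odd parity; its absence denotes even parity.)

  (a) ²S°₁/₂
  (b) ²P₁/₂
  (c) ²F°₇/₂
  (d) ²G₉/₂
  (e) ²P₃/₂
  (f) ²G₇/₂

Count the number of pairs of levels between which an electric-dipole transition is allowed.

4

(a)–(b): allowed.
(a)–(c): forbidden (parity, ΔL, ΔJ).
(a)–(d): forbidden (ΔL, ΔJ).
(a)–(e): allowed.
(a)–(f): forbidden (ΔL, ΔJ).
(b)–(c): forbidden (ΔL, ΔJ).
(b)–(d): forbidden (parity, ΔL, ΔJ).
(b)–(e): forbidden (parity).
(b)–(f): forbidden (parity, ΔL, ΔJ).
(c)–(d): allowed.
(c)–(e): forbidden (ΔL, ΔJ).
(c)–(f): allowed.
(d)–(e): forbidden (parity, ΔL, ΔJ).
(d)–(f): forbidden (parity).
(e)–(f): forbidden (parity, ΔL, ΔJ).
Allowed pairs: 4 of 15.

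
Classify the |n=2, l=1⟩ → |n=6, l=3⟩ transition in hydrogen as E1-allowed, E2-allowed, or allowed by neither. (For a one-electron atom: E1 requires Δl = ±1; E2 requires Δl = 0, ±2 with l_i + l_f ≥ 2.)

Δl = 3 − 1 = +2; l_i + l_f = 4.
E1 (Δl = ±1): not satisfied.
E2 (Δl = 0,±2, l_i+l_f ≥ 2): satisfied.

E2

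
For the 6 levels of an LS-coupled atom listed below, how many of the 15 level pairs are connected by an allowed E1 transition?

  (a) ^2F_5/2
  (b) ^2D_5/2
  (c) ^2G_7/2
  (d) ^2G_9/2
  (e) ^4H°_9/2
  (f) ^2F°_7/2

(a)–(b): forbidden (parity).
(a)–(c): forbidden (parity).
(a)–(d): forbidden (parity, ΔJ).
(a)–(e): forbidden (ΔS, ΔL, ΔJ).
(a)–(f): allowed.
(b)–(c): forbidden (parity, ΔL).
(b)–(d): forbidden (parity, ΔL, ΔJ).
(b)–(e): forbidden (ΔS, ΔL, ΔJ).
(b)–(f): allowed.
(c)–(d): forbidden (parity).
(c)–(e): forbidden (ΔS).
(c)–(f): allowed.
(d)–(e): forbidden (ΔS).
(d)–(f): allowed.
(e)–(f): forbidden (parity, ΔS, ΔL).
Allowed pairs: 4 of 15.

4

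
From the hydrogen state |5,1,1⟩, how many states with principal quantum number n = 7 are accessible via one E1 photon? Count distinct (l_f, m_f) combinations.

4

E1 requires Δl = ±1, so l_f ∈ {0, 2}; with 0 ≤ l_f ≤ n_f−1 = 6, the allowed l_f values are {0, 2}.
For l_f = 0: m_f ∈ {m_i−1, m_i, m_i+1} ∩ [−0, 0] = {0} → 1 state.
For l_f = 2: m_f ∈ {m_i−1, m_i, m_i+1} ∩ [−2, 2] = {0, 1, 2} → 3 states.
Total: 4.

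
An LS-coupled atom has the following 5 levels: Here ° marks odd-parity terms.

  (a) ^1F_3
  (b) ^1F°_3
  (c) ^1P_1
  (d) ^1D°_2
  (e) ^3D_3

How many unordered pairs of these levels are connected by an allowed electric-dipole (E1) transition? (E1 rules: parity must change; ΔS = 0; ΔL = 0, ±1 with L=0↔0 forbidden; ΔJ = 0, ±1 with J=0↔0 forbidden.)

(a)–(b): allowed.
(a)–(c): forbidden (parity, ΔL, ΔJ).
(a)–(d): allowed.
(a)–(e): forbidden (parity, ΔS).
(b)–(c): forbidden (ΔL, ΔJ).
(b)–(d): forbidden (parity).
(b)–(e): forbidden (ΔS).
(c)–(d): allowed.
(c)–(e): forbidden (parity, ΔS, ΔJ).
(d)–(e): forbidden (ΔS).
Allowed pairs: 3 of 10.

3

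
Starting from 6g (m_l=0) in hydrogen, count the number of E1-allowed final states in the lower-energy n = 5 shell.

E1 requires Δl = ±1, so l_f ∈ {3, 5}; with 0 ≤ l_f ≤ n_f−1 = 4, the allowed l_f values are {3}.
For l_f = 3: m_f ∈ {m_i−1, m_i, m_i+1} ∩ [−3, 3] = {-1, 0, 1} → 3 states.
Total: 3.

3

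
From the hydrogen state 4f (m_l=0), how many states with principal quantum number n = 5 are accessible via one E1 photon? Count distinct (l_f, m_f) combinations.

6

E1 requires Δl = ±1, so l_f ∈ {2, 4}; with 0 ≤ l_f ≤ n_f−1 = 4, the allowed l_f values are {2, 4}.
For l_f = 2: m_f ∈ {m_i−1, m_i, m_i+1} ∩ [−2, 2] = {-1, 0, 1} → 3 states.
For l_f = 4: m_f ∈ {m_i−1, m_i, m_i+1} ∩ [−4, 4] = {-1, 0, 1} → 3 states.
Total: 6.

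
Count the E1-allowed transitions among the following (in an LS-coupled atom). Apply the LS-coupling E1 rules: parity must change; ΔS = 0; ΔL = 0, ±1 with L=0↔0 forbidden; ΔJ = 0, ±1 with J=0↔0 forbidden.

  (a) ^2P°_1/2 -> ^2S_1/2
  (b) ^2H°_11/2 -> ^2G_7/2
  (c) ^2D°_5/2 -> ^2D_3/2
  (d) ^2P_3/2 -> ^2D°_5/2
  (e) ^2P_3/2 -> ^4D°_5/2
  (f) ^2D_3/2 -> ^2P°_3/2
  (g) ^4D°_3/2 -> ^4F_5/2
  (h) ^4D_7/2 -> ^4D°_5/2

6

(a) allowed
(b) forbidden (ΔJ fails)
(c) allowed
(d) allowed
(e) forbidden (ΔS fails)
(f) allowed
(g) allowed
(h) allowed
Total allowed: 6 of 8.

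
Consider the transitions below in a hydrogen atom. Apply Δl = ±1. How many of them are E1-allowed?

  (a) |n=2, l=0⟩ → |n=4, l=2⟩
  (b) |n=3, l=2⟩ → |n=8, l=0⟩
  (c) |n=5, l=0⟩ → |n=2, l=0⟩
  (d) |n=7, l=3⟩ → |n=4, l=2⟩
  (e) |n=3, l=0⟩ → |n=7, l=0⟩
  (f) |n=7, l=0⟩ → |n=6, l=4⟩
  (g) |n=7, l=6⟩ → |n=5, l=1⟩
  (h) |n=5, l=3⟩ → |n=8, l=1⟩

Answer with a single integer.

(a) forbidden — Δl = +2 (E1 requires Δl = ±1)
(b) forbidden — Δl = -2 (E1 requires Δl = ±1)
(c) forbidden — Δl = +0 (E1 requires Δl = ±1)
(d) allowed
(e) forbidden — Δl = +0 (E1 requires Δl = ±1)
(f) forbidden — Δl = +4 (E1 requires Δl = ±1)
(g) forbidden — Δl = -5 (E1 requires Δl = ±1)
(h) forbidden — Δl = -2 (E1 requires Δl = ±1)
Total allowed: 1 of 8.

1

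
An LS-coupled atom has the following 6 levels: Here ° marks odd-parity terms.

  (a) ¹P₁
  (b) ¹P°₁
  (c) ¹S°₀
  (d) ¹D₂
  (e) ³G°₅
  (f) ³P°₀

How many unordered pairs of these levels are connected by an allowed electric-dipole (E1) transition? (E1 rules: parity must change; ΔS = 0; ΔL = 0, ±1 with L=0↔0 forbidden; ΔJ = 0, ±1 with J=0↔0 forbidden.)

3

(a)–(b): allowed.
(a)–(c): allowed.
(a)–(d): forbidden (parity).
(a)–(e): forbidden (ΔS, ΔL, ΔJ).
(a)–(f): forbidden (ΔS).
(b)–(c): forbidden (parity).
(b)–(d): allowed.
(b)–(e): forbidden (parity, ΔS, ΔL, ΔJ).
(b)–(f): forbidden (parity, ΔS).
(c)–(d): forbidden (ΔL, ΔJ).
(c)–(e): forbidden (parity, ΔS, ΔL, ΔJ).
(c)–(f): forbidden (parity, ΔS, ΔJ).
(d)–(e): forbidden (ΔS, ΔL, ΔJ).
(d)–(f): forbidden (ΔS, ΔJ).
(e)–(f): forbidden (parity, ΔL, ΔJ).
Allowed pairs: 3 of 15.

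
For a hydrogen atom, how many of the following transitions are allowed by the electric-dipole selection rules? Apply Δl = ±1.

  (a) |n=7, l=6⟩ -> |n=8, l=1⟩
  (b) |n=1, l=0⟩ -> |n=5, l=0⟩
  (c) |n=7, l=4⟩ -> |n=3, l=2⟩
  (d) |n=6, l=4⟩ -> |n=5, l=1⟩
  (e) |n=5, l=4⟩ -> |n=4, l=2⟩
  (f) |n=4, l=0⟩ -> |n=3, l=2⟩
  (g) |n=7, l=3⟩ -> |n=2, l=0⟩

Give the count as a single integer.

(a) forbidden — Δl = -5 (E1 requires Δl = ±1)
(b) forbidden — Δl = +0 (E1 requires Δl = ±1)
(c) forbidden — Δl = -2 (E1 requires Δl = ±1)
(d) forbidden — Δl = -3 (E1 requires Δl = ±1)
(e) forbidden — Δl = -2 (E1 requires Δl = ±1)
(f) forbidden — Δl = +2 (E1 requires Δl = ±1)
(g) forbidden — Δl = -3 (E1 requires Δl = ±1)
Total allowed: 0 of 7.

0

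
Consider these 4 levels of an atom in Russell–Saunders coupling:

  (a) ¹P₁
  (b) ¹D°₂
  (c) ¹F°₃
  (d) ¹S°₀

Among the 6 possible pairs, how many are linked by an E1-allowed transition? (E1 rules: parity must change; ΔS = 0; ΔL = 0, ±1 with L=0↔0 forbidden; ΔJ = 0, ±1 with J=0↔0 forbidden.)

2

(a)–(b): allowed.
(a)–(c): forbidden (ΔL, ΔJ).
(a)–(d): allowed.
(b)–(c): forbidden (parity).
(b)–(d): forbidden (parity, ΔL, ΔJ).
(c)–(d): forbidden (parity, ΔL, ΔJ).
Allowed pairs: 2 of 6.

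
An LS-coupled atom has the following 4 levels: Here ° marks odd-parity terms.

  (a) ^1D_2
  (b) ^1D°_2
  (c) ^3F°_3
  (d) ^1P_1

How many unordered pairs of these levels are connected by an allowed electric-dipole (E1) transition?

2

(a)–(b): allowed.
(a)–(c): forbidden (ΔS).
(a)–(d): forbidden (parity).
(b)–(c): forbidden (parity, ΔS).
(b)–(d): allowed.
(c)–(d): forbidden (ΔS, ΔL, ΔJ).
Allowed pairs: 2 of 6.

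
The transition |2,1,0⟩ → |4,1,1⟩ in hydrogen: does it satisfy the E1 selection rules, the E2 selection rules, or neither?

Δl = 1 − 1 = +0; l_i + l_f = 2.
Δm_l = +1.
E1 (Δl = ±1, |Δm_l| ≤ 1): not satisfied.
E2 (Δl = 0,±2, l_i+l_f ≥ 2, |Δm_l| ≤ 2): satisfied.

E2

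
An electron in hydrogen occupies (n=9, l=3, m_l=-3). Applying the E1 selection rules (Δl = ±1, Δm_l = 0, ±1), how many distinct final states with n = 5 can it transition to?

E1 requires Δl = ±1, so l_f ∈ {2, 4}; with 0 ≤ l_f ≤ n_f−1 = 4, the allowed l_f values are {2, 4}.
For l_f = 2: m_f ∈ {m_i−1, m_i, m_i+1} ∩ [−2, 2] = {-2} → 1 state.
For l_f = 4: m_f ∈ {m_i−1, m_i, m_i+1} ∩ [−4, 4] = {-4, -3, -2} → 3 states.
Total: 4.

4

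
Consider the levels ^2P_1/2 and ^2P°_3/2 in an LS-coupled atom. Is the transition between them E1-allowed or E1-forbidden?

Initial level: S=1/2, L=1, J=1/2, parity even. Final level: S=1/2, L=1, J=3/2, parity odd.
Parity must change: even → odd — ok.
ΔS = 0: S: 1/2 → 1/2 — ok.
ΔL = 0, ±1 (not L=0↔0): L: 1 → 1, ΔL = +0 — ok.
ΔJ = 0, ±1 (not J=0↔0): J: 1/2 → 3/2, ΔJ = +1 — ok.
All four E1 rules are satisfied.

allowed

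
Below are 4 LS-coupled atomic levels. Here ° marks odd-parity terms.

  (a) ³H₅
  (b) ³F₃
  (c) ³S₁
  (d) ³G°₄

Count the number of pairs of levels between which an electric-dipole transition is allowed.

(a)–(b): forbidden (parity, ΔL, ΔJ).
(a)–(c): forbidden (parity, ΔL, ΔJ).
(a)–(d): allowed.
(b)–(c): forbidden (parity, ΔL, ΔJ).
(b)–(d): allowed.
(c)–(d): forbidden (ΔL, ΔJ).
Allowed pairs: 2 of 6.

2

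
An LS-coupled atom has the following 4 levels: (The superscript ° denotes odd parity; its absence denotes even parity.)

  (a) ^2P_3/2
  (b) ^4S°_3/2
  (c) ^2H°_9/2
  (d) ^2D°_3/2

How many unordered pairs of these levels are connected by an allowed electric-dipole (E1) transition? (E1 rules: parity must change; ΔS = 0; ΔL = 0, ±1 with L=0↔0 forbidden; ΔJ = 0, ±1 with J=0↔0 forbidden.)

(a)–(b): forbidden (ΔS).
(a)–(c): forbidden (ΔL, ΔJ).
(a)–(d): allowed.
(b)–(c): forbidden (parity, ΔS, ΔL, ΔJ).
(b)–(d): forbidden (parity, ΔS, ΔL).
(c)–(d): forbidden (parity, ΔL, ΔJ).
Allowed pairs: 1 of 6.

1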